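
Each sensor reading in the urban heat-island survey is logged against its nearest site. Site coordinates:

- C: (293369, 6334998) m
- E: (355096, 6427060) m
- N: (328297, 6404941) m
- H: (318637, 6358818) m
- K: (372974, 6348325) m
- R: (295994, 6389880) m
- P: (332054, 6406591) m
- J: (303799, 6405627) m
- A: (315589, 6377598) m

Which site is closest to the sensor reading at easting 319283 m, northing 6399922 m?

N

Squared distances to each site:
C: 4886661172.000; E: 2019042013.000; N: 106442557.000; H: 1689956132.000; K: 5544973890.000; R: 643219285.000; P: 207574002.000; J: 272301281.000; A: 512006612.000.
Minimum at N.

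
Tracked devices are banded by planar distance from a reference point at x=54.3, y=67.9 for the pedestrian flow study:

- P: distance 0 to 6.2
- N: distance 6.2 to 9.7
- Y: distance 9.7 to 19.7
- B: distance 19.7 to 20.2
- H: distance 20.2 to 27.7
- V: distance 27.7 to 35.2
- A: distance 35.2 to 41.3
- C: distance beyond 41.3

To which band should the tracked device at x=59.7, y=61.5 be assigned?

N

Distance = √((59.7−54.3)² + (61.5−67.9)²) = √(29.160 + 40.960) = 8.374.
6.2 ≤ 8.374 < 9.7 → N.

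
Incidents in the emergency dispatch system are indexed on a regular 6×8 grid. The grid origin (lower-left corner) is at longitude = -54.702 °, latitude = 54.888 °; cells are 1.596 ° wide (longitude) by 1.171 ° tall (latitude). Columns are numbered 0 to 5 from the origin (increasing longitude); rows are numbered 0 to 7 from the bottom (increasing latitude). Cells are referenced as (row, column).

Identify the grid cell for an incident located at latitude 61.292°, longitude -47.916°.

Column index: ⌊(-47.916 − -54.702) / 1.596⌋ = ⌊4.252⌋ = 4
Row offset from origin: ⌊(61.292 − 54.888) / 1.171⌋ = ⌊5.469⌋ = 5 → row 5

(5, 4)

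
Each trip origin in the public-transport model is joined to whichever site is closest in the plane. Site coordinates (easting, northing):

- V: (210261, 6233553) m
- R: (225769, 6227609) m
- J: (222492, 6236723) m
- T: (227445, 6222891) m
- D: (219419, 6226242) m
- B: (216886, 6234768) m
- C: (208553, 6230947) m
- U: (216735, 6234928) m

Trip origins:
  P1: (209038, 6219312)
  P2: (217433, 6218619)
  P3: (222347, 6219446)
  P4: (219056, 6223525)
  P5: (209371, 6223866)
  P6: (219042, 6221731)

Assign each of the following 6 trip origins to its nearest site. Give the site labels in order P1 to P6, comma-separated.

C, D, T, D, C, D

P1 → C (d²=135608450.00)
P2 → D (d²=62054325.00)
P3 → T (d²=37857629.00)
P4 → D (d²=7513858.00)
P5 → C (d²=50809685.00)
P6 → D (d²=20491250.00)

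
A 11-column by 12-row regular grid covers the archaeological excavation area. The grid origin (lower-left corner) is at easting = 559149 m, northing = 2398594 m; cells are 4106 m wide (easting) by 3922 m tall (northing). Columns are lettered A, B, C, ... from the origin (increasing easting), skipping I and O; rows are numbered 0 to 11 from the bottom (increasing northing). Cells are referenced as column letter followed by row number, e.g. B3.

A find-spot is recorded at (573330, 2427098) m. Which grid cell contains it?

Column index: ⌊(573330 − 559149) / 4106⌋ = ⌊3.454⌋ = 3 → column D
Row offset from origin: ⌊(2427098 − 2398594) / 3922⌋ = ⌊7.268⌋ = 7 → row 7

D7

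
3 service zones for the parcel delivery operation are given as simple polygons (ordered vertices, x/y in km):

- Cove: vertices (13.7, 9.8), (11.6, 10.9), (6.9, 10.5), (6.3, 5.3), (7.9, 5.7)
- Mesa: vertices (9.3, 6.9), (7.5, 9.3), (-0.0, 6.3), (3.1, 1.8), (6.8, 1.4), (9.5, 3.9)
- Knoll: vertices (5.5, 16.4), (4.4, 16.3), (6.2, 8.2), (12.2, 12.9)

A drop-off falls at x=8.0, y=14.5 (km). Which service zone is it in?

Knoll

Cast a ray rightward from (8.0, 14.5). For each polygon, the edges (by vertex number in listed order) whose endpoints lie on opposite sides of y = 14.5, where each meets that height, and whether that is right or left of the point:
Cove: no edge straddles that height → 0 crossings.
Mesa: no edge straddles that height → 0 crossings.
Knoll: 2–3 at x≈4.80 (left), 4–1 at x≈9.14 (right) → 1 crossing.
Only Knoll has an odd count, so the point is inside Knoll.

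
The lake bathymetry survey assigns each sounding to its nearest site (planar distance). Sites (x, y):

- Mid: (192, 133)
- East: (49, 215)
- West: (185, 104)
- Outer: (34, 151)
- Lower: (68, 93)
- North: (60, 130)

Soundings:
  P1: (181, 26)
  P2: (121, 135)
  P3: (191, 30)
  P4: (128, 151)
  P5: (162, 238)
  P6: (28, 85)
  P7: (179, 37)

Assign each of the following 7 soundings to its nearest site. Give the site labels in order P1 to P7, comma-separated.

P1 → West (d²=6100.00)
P2 → North (d²=3746.00)
P3 → West (d²=5512.00)
P4 → Mid (d²=4420.00)
P5 → Mid (d²=11925.00)
P6 → Lower (d²=1664.00)
P7 → West (d²=4525.00)

West, North, West, Mid, Mid, Lower, West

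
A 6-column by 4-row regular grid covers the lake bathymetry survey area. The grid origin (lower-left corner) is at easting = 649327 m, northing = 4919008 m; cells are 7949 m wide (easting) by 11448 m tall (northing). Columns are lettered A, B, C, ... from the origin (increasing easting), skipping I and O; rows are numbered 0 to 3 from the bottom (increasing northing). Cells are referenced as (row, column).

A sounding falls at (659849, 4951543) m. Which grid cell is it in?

(2, B)

Column index: ⌊(659849 − 649327) / 7949⌋ = ⌊1.324⌋ = 1 → column B
Row offset from origin: ⌊(4951543 − 4919008) / 11448⌋ = ⌊2.842⌋ = 2 → row 2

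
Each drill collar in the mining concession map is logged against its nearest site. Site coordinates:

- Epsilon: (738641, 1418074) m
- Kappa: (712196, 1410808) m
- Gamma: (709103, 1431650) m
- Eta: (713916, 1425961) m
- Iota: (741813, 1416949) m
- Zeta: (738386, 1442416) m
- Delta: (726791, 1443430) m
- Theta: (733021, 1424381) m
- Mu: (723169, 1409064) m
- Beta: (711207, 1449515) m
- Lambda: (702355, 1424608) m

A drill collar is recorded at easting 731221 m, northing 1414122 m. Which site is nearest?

Squared distances to each site:
Epsilon: 70674704.000; Kappa: 372933221.000; Gamma: 796436708.000; Eta: 439624946.000; Iota: 120182393.000; Zeta: 851887661.000; Delta: 878583764.000; Theta: 108487081.000; Mu: 90418068.000; Beta: 1653224645.000; Lambda: 943202152.000.
Minimum at Epsilon.

Epsilon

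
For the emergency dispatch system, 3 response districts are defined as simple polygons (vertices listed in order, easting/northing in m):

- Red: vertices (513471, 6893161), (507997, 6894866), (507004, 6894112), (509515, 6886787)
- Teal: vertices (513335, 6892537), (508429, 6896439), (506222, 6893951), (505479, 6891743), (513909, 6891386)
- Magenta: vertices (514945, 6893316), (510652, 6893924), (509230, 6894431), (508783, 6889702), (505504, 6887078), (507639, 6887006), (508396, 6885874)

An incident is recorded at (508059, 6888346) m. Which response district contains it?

Cast a ray rightward from (508059, 6888346). For each polygon, the edges (by vertex number in listed order) whose endpoints lie on opposite sides of northing = 6888346, where each meets that height, and whether that is right or left of the point:
Red: 3–4 at easting≈508980.6 (right), 4–1 at easting≈510482.6 (right) → 2 crossings.
Teal: no edge straddles that height → 0 crossings.
Magenta: 4–5 at easting≈507088.5 (left), 7–1 at easting≈510571.4 (right) → 1 crossing.
Only Magenta has an odd count, so the point is inside Magenta.

Magenta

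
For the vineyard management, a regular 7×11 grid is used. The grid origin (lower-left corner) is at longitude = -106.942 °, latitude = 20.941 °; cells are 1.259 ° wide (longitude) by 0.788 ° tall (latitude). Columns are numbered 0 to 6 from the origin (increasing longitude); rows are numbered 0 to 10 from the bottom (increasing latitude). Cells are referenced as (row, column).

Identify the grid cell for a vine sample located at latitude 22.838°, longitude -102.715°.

(2, 3)

Column index: ⌊(-102.715 − -106.942) / 1.259⌋ = ⌊3.357⌋ = 3
Row offset from origin: ⌊(22.838 − 20.941) / 0.788⌋ = ⌊2.407⌋ = 2 → row 2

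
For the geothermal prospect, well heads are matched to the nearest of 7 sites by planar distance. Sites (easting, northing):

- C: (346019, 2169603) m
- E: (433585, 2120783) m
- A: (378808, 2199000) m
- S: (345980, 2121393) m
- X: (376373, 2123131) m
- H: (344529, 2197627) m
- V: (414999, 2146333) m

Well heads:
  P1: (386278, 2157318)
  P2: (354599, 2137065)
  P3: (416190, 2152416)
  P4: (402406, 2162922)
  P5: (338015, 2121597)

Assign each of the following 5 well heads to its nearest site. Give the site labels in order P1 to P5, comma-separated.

P1 → V (d²=945566066.00)
P2 → S (d²=319898745.00)
P3 → V (d²=38421370.00)
P4 → V (d²=433778570.00)
P5 → S (d²=63482841.00)

V, S, V, V, S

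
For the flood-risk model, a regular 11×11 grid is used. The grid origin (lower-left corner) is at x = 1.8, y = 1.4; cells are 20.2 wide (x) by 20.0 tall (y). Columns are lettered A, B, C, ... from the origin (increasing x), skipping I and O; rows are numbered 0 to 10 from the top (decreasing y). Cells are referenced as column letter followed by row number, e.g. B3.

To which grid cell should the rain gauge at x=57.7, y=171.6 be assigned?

Column index: ⌊(57.7 − 1.8) / 20.2⌋ = ⌊2.767⌋ = 2 → column C
Row offset from origin: ⌊(171.6 − 1.4) / 20.0⌋ = ⌊8.510⌋ = 8 → row 2 (counted from top)

C2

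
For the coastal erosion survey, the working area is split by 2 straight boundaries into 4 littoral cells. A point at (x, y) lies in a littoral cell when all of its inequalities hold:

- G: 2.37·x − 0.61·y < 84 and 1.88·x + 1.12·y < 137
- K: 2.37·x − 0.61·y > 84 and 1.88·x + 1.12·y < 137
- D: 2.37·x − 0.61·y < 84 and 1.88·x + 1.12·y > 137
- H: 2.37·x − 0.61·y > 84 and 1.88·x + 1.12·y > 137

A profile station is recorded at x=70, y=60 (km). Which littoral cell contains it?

H

2.37·70 − 0.61·60 = 129.300, which is > 84
1.88·70 + 1.12·60 = 198.800, which is > 137
This sign pattern matches H.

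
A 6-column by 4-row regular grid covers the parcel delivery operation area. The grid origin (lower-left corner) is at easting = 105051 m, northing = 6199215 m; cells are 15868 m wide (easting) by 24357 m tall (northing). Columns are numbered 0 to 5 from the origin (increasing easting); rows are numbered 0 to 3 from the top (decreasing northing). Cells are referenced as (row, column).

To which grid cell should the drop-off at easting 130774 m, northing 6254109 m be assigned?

Column index: ⌊(130774 − 105051) / 15868⌋ = ⌊1.621⌋ = 1
Row offset from origin: ⌊(6254109 − 6199215) / 24357⌋ = ⌊2.254⌋ = 2 → row 1 (counted from top)

(1, 1)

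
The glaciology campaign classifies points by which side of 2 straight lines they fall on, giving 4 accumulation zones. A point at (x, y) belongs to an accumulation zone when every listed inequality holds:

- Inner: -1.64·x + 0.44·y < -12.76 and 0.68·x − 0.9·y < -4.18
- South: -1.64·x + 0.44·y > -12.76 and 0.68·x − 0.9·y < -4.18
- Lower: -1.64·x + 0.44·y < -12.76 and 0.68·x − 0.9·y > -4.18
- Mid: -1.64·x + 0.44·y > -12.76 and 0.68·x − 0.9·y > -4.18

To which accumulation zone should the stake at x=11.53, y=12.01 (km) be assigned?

-1.64·11.53 + 0.44·12.01 = -13.625, which is < -12.76
0.68·11.53 − 0.9·12.01 = -2.969, which is > -4.18
This sign pattern matches Lower.

Lower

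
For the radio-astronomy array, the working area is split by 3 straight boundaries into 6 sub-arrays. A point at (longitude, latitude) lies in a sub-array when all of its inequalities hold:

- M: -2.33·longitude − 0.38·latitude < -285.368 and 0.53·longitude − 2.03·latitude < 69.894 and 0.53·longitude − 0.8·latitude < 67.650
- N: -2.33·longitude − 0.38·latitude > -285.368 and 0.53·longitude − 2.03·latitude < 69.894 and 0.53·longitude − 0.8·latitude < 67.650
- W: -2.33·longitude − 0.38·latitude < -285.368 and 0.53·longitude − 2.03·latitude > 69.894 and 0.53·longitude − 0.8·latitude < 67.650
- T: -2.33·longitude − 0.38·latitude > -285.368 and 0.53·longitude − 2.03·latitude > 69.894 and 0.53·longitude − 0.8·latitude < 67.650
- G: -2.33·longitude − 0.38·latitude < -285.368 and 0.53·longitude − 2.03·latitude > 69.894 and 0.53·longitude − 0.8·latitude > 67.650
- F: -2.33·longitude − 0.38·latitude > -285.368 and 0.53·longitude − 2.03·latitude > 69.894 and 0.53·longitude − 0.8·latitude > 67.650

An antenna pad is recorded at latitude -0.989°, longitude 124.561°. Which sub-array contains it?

-2.33·124.561 − 0.38·-0.989 = -289.851, which is < -285.368
0.53·124.561 − 2.03·-0.989 = 68.025, which is < 69.894
0.53·124.561 − 0.8·-0.989 = 66.809, which is < 67.650
This sign pattern matches M.

M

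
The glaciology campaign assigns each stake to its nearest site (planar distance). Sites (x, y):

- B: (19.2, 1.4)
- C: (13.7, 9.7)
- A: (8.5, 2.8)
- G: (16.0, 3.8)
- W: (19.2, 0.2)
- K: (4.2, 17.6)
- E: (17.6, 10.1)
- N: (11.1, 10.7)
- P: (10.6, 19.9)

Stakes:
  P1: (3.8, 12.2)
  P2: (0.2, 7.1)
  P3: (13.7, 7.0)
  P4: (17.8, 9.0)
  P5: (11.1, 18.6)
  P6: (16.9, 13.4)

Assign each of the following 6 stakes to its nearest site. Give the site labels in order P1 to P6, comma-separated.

K, A, C, E, P, E

P1 → K (d²=29.32)
P2 → A (d²=87.38)
P3 → C (d²=7.29)
P4 → E (d²=1.25)
P5 → P (d²=1.94)
P6 → E (d²=11.38)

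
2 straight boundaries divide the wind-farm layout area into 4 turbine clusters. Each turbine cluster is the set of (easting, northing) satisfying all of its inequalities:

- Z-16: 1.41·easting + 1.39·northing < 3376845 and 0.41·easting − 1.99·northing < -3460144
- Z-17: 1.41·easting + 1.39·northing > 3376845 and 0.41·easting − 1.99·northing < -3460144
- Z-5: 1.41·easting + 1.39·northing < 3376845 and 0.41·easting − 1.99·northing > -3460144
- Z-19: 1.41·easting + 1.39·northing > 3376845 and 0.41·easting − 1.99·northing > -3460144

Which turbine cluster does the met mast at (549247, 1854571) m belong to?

1.41·549247 + 1.39·1854571 = 3352291.960, which is < 3376845
0.41·549247 − 1.99·1854571 = -3465405.020, which is < -3460144
This sign pattern matches Z-16.

Z-16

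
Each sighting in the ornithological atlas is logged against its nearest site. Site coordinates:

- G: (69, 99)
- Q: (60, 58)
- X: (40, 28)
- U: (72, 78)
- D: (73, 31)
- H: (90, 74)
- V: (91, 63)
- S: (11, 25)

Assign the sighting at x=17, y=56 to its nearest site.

S

Squared distances to each site:
G: 4553.000; Q: 1853.000; X: 1313.000; U: 3509.000; D: 3761.000; H: 5653.000; V: 5525.000; S: 997.000.
Minimum at S.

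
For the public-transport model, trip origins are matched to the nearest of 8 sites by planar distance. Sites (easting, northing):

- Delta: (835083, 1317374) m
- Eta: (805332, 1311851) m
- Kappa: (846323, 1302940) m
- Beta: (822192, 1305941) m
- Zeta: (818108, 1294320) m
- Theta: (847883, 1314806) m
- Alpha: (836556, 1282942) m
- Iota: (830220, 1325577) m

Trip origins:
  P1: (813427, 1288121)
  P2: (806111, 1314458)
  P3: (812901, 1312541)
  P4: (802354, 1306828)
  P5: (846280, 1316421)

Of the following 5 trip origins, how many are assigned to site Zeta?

P1 → Zeta
P2 → Eta
P3 → Eta
P4 → Eta
P5 → Theta
1 of the 5 goes to Zeta.

1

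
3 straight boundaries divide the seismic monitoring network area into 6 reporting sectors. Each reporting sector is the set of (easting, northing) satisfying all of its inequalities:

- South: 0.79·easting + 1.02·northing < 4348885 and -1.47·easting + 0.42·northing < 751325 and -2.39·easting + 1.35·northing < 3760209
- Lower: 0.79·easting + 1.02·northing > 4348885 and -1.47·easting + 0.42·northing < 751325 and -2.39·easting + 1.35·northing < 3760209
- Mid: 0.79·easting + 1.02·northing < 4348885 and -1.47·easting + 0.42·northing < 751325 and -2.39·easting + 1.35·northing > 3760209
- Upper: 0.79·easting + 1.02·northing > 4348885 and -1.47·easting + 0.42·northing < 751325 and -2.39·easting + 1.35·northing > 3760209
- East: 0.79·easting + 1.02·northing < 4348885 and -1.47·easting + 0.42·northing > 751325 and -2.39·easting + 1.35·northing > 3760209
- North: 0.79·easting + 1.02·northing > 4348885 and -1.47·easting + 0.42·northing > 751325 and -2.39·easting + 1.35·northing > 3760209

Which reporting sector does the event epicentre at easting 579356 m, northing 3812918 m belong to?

0.79·579356 + 1.02·3812918 = 4346867.600, which is < 4348885
-1.47·579356 + 0.42·3812918 = 749772.240, which is < 751325
-2.39·579356 + 1.35·3812918 = 3762778.460, which is > 3760209
This sign pattern matches Mid.

Mid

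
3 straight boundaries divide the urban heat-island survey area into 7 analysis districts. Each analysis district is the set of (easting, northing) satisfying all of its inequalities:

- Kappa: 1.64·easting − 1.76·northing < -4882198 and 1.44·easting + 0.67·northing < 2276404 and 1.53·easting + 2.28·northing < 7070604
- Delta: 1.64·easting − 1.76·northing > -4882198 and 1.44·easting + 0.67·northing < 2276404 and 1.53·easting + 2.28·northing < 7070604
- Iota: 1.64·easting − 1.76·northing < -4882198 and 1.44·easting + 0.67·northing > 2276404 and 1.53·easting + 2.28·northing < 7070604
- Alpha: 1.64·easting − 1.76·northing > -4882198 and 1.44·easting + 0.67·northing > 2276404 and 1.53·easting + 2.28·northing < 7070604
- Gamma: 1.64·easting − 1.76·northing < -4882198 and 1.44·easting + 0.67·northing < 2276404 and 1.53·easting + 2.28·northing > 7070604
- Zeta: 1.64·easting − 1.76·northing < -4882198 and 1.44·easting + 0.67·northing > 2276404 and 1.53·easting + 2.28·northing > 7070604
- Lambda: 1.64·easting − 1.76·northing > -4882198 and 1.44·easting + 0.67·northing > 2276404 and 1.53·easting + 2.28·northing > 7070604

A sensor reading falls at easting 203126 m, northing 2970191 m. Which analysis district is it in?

1.64·203126 − 1.76·2970191 = -4894409.520, which is < -4882198
1.44·203126 + 0.67·2970191 = 2282529.410, which is > 2276404
1.53·203126 + 2.28·2970191 = 7082818.260, which is > 7070604
This sign pattern matches Zeta.

Zeta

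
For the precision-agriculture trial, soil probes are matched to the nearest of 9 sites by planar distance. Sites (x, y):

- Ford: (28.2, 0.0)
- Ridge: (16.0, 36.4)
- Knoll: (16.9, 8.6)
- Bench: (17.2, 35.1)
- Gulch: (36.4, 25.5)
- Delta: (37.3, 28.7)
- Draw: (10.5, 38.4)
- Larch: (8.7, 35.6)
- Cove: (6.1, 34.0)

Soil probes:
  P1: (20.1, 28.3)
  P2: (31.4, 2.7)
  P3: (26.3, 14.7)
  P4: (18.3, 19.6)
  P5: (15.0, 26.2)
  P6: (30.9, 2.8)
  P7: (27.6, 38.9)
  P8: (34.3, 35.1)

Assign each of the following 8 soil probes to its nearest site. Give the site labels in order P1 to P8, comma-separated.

P1 → Bench (d²=54.65)
P2 → Ford (d²=17.53)
P3 → Knoll (d²=125.57)
P4 → Knoll (d²=122.96)
P5 → Bench (d²=84.05)
P6 → Ford (d²=15.13)
P7 → Bench (d²=122.60)
P8 → Delta (d²=49.96)

Bench, Ford, Knoll, Knoll, Bench, Ford, Bench, Delta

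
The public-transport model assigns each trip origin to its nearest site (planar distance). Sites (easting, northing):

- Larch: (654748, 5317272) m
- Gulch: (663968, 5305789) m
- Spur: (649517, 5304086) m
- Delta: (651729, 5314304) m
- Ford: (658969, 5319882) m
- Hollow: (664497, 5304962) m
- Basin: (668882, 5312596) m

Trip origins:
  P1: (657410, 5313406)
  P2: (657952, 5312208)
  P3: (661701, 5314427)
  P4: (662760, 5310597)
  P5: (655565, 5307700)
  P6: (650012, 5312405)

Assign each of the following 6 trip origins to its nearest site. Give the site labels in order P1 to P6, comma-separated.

P1 → Larch (d²=22032200.00)
P2 → Larch (d²=35909712.00)
P3 → Ford (d²=37220849.00)
P4 → Gulch (d²=24576128.00)
P5 → Spur (d²=49639300.00)
P6 → Delta (d²=6554290.00)

Larch, Larch, Ford, Gulch, Spur, Delta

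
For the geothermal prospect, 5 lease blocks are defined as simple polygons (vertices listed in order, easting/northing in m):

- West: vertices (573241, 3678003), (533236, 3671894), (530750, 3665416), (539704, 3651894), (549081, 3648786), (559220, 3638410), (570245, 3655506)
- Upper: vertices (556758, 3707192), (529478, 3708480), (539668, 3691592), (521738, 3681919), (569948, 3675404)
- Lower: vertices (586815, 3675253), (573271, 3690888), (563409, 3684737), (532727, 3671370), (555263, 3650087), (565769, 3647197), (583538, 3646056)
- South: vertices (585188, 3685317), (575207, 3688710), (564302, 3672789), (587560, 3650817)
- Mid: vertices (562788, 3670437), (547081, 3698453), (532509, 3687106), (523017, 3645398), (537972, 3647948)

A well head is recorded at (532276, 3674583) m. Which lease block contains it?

Mid

Cast a ray rightward from (532276, 3674583). For each polygon, the edges (by vertex number in listed order) whose endpoints lie on opposite sides of northing = 3674583, where each meets that height, and whether that is right or left of the point:
West: 1–2 at easting≈550845.0 (right), 7–1 at easting≈572785.5 (right) → 2 crossings.
Upper: no edge straddles that height → 0 crossings.
Lower: 3–4 at easting≈540102.0 (right), 7–1 at easting≈586739.8 (right) → 2 crossings.
South: 2–3 at easting≈565530.8 (right), 4–1 at easting≈585926.0 (right) → 2 crossings.
Mid: 1–2 at easting≈560463.6 (right), 3–4 at easting≈529659.0 (left) → 1 crossing.
Only Mid has an odd count, so the point is inside Mid.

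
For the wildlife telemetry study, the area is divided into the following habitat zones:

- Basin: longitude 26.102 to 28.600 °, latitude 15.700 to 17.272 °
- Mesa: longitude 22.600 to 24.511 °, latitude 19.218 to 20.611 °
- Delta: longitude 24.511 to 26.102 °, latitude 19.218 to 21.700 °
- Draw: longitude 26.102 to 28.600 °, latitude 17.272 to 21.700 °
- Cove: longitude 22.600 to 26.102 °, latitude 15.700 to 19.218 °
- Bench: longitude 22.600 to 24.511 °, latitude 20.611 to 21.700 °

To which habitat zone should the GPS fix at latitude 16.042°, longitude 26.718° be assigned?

The point has longitude = 26.718 and latitude = 16.042.
Only Basin satisfies 26.102 ≤ longitude ≤ 28.600 and 15.700 ≤ latitude ≤ 17.272.

Basin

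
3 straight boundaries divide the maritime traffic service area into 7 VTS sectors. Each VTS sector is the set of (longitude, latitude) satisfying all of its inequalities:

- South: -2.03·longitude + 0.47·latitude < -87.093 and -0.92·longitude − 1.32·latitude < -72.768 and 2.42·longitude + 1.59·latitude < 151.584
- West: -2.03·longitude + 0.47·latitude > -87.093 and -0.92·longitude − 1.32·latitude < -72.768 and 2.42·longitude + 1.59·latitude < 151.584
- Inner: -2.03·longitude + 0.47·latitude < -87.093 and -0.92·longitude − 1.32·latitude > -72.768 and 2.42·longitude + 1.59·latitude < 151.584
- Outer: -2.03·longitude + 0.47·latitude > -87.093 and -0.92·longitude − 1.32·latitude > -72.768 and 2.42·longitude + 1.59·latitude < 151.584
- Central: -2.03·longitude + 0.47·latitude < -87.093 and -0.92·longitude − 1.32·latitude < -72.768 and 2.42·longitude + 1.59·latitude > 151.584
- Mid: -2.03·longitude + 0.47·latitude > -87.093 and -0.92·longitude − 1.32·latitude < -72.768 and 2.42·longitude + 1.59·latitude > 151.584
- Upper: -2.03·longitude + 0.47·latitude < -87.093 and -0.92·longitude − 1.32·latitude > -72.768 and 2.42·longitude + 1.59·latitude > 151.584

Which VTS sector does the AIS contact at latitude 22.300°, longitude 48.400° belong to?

Central

-2.03·48.400 + 0.47·22.300 = -87.771, which is < -87.093
-0.92·48.400 − 1.32·22.300 = -73.964, which is < -72.768
2.42·48.400 + 1.59·22.300 = 152.585, which is > 151.584
This sign pattern matches Central.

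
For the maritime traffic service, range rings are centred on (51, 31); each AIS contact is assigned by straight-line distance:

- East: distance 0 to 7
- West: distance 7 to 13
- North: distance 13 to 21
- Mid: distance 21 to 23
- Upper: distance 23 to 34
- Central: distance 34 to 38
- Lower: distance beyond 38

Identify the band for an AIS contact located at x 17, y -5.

Distance = √((17−51)² + (-5−31)²) = √(1156.000 + 1296.000) = 49.518.
38 ≤ 49.518 < ∞ → Lower.

Lower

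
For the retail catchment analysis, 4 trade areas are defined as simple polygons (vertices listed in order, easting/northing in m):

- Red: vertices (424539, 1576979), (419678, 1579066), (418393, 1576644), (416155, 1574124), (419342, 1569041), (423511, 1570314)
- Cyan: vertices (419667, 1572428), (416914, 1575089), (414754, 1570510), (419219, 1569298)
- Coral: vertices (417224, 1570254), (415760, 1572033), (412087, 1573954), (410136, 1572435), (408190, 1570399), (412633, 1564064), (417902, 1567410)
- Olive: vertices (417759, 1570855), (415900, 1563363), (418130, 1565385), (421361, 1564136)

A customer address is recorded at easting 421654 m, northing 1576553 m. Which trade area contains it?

Red

Cast a ray rightward from (421654, 1576553). For each polygon, the edges (by vertex number in listed order) whose endpoints lie on opposite sides of northing = 1576553, where each meets that height, and whether that is right or left of the point:
Red: 3–4 at easting≈418312.2 (left), 6–1 at easting≈424473.3 (right) → 1 crossing.
Cyan: no edge straddles that height → 0 crossings.
Coral: no edge straddles that height → 0 crossings.
Olive: no edge straddles that height → 0 crossings.
Only Red has an odd count, so the point is inside Red.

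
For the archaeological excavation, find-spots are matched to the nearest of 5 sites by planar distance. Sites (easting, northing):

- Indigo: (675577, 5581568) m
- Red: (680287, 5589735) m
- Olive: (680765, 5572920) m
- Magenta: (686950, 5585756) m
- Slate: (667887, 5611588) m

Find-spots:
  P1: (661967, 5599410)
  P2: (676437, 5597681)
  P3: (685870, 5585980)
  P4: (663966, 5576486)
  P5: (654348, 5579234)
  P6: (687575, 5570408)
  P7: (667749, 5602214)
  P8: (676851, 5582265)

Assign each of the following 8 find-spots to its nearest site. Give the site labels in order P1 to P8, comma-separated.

Slate, Red, Magenta, Indigo, Indigo, Olive, Slate, Indigo

P1 → Slate (d²=183350084.00)
P2 → Red (d²=77961416.00)
P3 → Magenta (d²=1216576.00)
P4 → Indigo (d²=160642045.00)
P5 → Indigo (d²=456117997.00)
P6 → Olive (d²=52686244.00)
P7 → Slate (d²=87890920.00)
P8 → Indigo (d²=2108885.00)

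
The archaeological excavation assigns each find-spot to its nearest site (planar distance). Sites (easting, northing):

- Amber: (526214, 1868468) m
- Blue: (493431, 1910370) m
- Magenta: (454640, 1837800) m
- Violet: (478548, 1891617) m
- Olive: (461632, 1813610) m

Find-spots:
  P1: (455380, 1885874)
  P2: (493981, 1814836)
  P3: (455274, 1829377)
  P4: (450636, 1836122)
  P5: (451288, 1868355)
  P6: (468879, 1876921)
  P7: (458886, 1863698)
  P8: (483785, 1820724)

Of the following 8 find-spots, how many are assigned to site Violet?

P1 → Violet
P2 → Olive
P3 → Magenta
P4 → Magenta
P5 → Magenta
P6 → Violet
P7 → Magenta
P8 → Olive
2 of the 8 go to Violet.

2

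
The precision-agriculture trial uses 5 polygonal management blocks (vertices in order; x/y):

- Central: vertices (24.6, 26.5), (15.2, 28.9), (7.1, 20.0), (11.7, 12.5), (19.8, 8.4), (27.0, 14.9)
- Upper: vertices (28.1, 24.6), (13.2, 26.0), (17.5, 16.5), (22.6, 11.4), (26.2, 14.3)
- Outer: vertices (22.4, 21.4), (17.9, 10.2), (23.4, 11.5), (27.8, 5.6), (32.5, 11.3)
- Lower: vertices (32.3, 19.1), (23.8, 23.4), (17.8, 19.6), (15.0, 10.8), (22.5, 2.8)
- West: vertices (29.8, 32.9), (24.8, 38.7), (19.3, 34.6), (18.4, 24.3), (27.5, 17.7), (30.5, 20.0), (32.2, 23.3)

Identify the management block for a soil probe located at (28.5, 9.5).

Cast a ray rightward from (28.5, 9.5). For each polygon, the edges (by vertex number in listed order) whose endpoints lie on opposite sides of y = 9.5, where each meets that height, and whether that is right or left of the point:
Central: 4–5 at x≈17.63 (left), 5–6 at x≈21.02 (left) → 0 crossings.
Upper: no edge straddles that height → 0 crossings.
Outer: 3–4 at x≈24.89 (left), 4–5 at x≈31.02 (right) → 1 crossing.
Lower: 4–5 at x≈16.22 (left), 5–1 at x≈26.53 (left) → 0 crossings.
West: no edge straddles that height → 0 crossings.
Only Outer has an odd count, so the point is inside Outer.

Outer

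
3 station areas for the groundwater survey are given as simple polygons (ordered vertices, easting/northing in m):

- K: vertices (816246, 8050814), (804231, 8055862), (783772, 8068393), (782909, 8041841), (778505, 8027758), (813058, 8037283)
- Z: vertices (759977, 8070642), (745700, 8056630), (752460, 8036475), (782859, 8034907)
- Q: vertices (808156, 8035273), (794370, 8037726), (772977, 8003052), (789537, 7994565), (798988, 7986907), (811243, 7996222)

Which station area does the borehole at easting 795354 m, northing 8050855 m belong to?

K

Cast a ray rightward from (795354, 8050855). For each polygon, the edges (by vertex number in listed order) whose endpoints lie on opposite sides of northing = 8050855, where each meets that height, and whether that is right or left of the point:
K: 1–2 at easting≈816148.4 (right), 3–4 at easting≈783202.0 (left) → 1 crossing.
Z: 2–3 at easting≈747636.9 (left), 4–1 at easting≈772647.1 (left) → 0 crossings.
Q: no edge straddles that height → 0 crossings.
Only K has an odd count, so the point is inside K.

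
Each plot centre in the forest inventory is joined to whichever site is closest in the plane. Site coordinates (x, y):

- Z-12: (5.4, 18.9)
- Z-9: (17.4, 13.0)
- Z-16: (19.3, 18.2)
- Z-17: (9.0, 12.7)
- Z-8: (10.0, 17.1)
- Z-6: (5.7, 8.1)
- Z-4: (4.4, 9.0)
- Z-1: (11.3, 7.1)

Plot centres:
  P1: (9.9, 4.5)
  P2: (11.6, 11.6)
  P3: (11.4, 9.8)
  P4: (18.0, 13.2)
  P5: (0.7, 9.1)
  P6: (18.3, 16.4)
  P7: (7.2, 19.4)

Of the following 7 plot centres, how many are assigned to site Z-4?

1

P1 → Z-1
P2 → Z-17
P3 → Z-1
P4 → Z-9
P5 → Z-4
P6 → Z-16
P7 → Z-12
1 of the 7 goes to Z-4.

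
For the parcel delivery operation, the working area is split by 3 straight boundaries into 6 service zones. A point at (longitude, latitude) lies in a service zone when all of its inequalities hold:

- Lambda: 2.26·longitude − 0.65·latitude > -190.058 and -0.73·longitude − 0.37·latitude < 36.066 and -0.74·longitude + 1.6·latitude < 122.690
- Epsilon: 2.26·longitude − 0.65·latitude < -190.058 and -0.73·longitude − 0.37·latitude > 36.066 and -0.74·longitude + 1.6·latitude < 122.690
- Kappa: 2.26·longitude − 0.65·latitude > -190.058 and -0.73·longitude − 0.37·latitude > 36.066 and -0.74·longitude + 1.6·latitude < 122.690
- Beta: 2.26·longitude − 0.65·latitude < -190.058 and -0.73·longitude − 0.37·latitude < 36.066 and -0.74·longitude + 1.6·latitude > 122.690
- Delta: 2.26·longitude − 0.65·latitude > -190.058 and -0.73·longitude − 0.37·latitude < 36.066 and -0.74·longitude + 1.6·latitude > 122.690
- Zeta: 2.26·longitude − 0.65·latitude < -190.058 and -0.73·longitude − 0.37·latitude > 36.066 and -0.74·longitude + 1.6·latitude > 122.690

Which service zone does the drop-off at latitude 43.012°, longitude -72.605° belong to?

2.26·-72.605 − 0.65·43.012 = -192.045, which is < -190.058
-0.73·-72.605 − 0.37·43.012 = 37.087, which is > 36.066
-0.74·-72.605 + 1.6·43.012 = 122.547, which is < 122.690
This sign pattern matches Epsilon.

Epsilon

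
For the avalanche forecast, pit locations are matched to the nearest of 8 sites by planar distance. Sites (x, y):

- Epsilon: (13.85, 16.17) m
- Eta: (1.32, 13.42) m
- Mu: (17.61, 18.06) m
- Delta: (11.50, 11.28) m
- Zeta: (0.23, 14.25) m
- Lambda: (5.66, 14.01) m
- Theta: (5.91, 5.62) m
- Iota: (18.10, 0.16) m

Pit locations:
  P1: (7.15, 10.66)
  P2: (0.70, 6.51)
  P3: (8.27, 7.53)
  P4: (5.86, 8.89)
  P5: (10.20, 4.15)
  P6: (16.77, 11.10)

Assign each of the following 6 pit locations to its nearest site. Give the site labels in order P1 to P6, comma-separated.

P1 → Lambda (d²=13.44)
P2 → Theta (d²=27.94)
P3 → Theta (d²=9.22)
P4 → Theta (d²=10.70)
P5 → Theta (d²=20.56)
P6 → Delta (d²=27.81)

Lambda, Theta, Theta, Theta, Theta, Delta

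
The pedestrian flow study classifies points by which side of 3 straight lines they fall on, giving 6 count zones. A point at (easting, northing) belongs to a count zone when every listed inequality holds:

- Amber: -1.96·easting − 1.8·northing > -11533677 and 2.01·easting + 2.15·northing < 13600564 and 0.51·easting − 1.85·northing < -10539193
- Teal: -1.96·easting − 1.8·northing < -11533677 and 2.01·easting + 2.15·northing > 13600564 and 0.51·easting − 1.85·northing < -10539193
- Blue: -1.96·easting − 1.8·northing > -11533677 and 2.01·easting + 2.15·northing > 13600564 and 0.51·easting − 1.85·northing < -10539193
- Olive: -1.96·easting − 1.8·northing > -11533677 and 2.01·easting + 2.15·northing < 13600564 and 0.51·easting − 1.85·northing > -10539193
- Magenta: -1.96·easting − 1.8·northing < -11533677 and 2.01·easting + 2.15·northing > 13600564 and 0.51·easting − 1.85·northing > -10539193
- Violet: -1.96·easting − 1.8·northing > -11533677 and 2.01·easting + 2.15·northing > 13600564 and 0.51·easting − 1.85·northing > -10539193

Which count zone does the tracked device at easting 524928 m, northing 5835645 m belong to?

-1.96·524928 − 1.8·5835645 = -11533019.880, which is > -11533677
2.01·524928 + 2.15·5835645 = 13601742.030, which is > 13600564
0.51·524928 − 1.85·5835645 = -10528229.970, which is > -10539193
This sign pattern matches Violet.

Violet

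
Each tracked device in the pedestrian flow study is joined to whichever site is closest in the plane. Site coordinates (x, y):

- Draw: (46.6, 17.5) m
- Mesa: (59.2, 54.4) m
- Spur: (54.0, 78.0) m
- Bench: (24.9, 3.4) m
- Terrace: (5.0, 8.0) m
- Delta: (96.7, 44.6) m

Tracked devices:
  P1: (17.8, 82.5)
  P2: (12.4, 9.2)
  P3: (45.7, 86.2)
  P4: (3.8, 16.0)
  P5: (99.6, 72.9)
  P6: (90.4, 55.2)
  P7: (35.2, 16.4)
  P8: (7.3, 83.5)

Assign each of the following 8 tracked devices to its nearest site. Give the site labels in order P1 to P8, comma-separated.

P1 → Spur (d²=1330.69)
P2 → Terrace (d²=56.20)
P3 → Spur (d²=136.13)
P4 → Terrace (d²=65.44)
P5 → Delta (d²=809.30)
P6 → Delta (d²=152.05)
P7 → Draw (d²=131.17)
P8 → Spur (d²=2211.14)

Spur, Terrace, Spur, Terrace, Delta, Delta, Draw, Spur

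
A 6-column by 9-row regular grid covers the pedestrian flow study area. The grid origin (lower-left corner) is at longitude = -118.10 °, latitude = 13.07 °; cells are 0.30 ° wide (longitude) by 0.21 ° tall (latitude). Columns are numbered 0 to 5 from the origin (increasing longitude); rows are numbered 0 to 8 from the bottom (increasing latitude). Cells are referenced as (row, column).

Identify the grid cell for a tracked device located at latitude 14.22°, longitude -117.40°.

(5, 2)

Column index: ⌊(-117.40 − -118.10) / 0.30⌋ = ⌊2.333⌋ = 2
Row offset from origin: ⌊(14.22 − 13.07) / 0.21⌋ = ⌊5.476⌋ = 5 → row 5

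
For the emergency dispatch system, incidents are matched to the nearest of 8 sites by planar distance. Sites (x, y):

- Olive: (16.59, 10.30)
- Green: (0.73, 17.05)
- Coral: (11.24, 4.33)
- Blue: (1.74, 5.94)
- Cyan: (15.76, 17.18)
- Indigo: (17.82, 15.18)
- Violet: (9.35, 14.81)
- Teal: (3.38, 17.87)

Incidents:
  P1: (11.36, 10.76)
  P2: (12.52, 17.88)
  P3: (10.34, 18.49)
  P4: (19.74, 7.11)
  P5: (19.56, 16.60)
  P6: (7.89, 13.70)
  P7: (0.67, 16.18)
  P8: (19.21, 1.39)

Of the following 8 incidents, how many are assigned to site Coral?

P1 → Violet
P2 → Cyan
P3 → Violet
P4 → Olive
P5 → Indigo
P6 → Violet
P7 → Green
P8 → Coral
1 of the 8 goes to Coral.

1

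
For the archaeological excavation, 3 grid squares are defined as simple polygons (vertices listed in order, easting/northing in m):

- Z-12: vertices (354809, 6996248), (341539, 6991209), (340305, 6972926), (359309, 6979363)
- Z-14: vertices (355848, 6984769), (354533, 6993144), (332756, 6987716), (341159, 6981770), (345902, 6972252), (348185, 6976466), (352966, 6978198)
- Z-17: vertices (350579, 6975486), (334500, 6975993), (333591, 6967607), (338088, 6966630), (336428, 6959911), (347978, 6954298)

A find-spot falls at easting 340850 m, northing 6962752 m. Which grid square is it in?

Z-17

Cast a ray rightward from (340850, 6962752). For each polygon, the edges (by vertex number in listed order) whose endpoints lie on opposite sides of northing = 6962752, where each meets that height, and whether that is right or left of the point:
Z-12: no edge straddles that height → 0 crossings.
Z-14: no edge straddles that height → 0 crossings.
Z-17: 4–5 at easting≈337129.9 (left), 6–1 at easting≈349015.8 (right) → 1 crossing.
Only Z-17 has an odd count, so the point is inside Z-17.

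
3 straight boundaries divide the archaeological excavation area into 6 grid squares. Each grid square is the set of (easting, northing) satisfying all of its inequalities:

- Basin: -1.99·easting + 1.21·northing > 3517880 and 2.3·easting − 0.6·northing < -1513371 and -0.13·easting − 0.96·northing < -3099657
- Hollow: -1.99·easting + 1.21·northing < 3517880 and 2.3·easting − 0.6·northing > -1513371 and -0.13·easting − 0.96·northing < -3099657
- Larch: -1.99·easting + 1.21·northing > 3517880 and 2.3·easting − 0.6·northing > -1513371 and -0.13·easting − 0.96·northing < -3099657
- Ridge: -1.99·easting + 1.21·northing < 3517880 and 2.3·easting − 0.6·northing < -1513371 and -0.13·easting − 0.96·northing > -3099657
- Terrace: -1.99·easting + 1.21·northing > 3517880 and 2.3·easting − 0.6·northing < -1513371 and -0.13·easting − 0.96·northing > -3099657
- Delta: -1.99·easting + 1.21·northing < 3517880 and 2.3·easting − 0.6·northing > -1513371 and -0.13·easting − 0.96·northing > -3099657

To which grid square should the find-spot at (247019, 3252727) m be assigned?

-1.99·247019 + 1.21·3252727 = 3444231.860, which is < 3517880
2.3·247019 − 0.6·3252727 = -1383492.500, which is > -1513371
-0.13·247019 − 0.96·3252727 = -3154730.390, which is < -3099657
This sign pattern matches Hollow.

Hollow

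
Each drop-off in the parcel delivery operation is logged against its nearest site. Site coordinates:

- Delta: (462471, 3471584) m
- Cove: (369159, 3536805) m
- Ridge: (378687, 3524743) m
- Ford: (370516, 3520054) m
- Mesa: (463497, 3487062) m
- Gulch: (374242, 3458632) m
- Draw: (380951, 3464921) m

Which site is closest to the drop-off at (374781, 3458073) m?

Gulch

Squared distances to each site:
Delta: 7872083221.000; Cove: 6230334708.000; Ridge: 4460145736.000; Ford: 3859834586.000; Mesa: 8710890777.000; Gulch: 603002.000; Draw: 84964004.000.
Minimum at Gulch.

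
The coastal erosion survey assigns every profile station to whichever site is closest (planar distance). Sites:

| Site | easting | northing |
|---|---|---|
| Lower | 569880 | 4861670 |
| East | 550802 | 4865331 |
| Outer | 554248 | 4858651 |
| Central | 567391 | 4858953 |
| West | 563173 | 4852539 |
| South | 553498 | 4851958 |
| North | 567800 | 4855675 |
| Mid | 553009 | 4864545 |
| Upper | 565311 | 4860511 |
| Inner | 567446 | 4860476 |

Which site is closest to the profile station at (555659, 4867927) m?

Mid

Squared distances to each site:
Lower: 241386890.000; East: 30329665.000; Outer: 88035097.000; Central: 218172500.000; West: 293250740.000; South: 259678882.000; North: 297515385.000; Mid: 18460424.000; Upper: 148158160.000; Inner: 194450770.000.
Minimum at Mid.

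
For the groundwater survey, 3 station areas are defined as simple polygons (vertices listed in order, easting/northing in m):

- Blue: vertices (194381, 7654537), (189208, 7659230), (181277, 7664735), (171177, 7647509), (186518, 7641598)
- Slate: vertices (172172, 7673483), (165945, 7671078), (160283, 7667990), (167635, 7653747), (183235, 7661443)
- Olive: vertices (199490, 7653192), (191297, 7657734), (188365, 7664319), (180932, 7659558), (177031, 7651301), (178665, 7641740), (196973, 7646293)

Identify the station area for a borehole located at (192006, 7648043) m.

Olive

Cast a ray rightward from (192006, 7648043). For each polygon, the edges (by vertex number in listed order) whose endpoints lie on opposite sides of northing = 7648043, where each meets that height, and whether that is right or left of the point:
Blue: 3–4 at easting≈171490.1 (left), 5–1 at easting≈190434.6 (left) → 0 crossings.
Slate: no edge straddles that height → 0 crossings.
Olive: 5–6 at easting≈177587.8 (left), 7–1 at easting≈197611.5 (right) → 1 crossing.
Only Olive has an odd count, so the point is inside Olive.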